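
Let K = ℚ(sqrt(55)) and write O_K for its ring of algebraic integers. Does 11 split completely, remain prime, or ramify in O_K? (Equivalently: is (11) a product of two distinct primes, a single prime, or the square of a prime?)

d = 55 ≡ 3 (mod 4), so O_K = ℤ[√55] and disc(K) = 4d = 220.
Ramification test: 11 | 220. The prime 11 ramifies in K.

11 is ramified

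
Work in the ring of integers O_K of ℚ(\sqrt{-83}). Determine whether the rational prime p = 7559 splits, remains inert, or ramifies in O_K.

Since -83 ≡ 1 mod 4, the ring of integers is ℤ[(1+√-83)/2] with discriminant -83.
Since gcd(7559, -83) = 1 the prime 7559 does not ramify.
Compute (-83/7559) via Euler: 7476^((7559-1)/2) mod 7559 = 7558, so (-83/7559) = -1.
d is a non-residue mod p, hence 7559 remains inert in O_K.

p is inert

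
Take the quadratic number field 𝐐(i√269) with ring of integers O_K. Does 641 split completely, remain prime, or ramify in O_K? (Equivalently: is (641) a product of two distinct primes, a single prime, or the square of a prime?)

split — (641) = 𝔭₁𝔭₂ with 𝔭₁ ≠ 𝔭₂

d = -269 ≡ 3 (mod 4), so O_K = ℤ[√-269] and disc(K) = 4d = -1076.
disc(K) = -1076 is not divisible by 641; 641 is unramified.
Compute (-269/641) via Euler: 372^((641-1)/2) mod 641 = 1, so (-269/641) = 1.
Legendre symbol 1 ⇒ 641 is split.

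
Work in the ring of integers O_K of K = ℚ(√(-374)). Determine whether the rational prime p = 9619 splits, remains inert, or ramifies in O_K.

Since -374 ≢ 1 mod 4, the ring of integers is ℤ[√-374] with discriminant 4·(-374) = -1496.
Since gcd(9619, -1496) = 1 the prime 9619 does not ramify.
Euler's criterion: (-374)^4809 mod 9619 = 1. Thus (-374|9619) = 1.
d is a quadratic residue mod p, hence 9619 splits in O_K.

9619 splits in O_K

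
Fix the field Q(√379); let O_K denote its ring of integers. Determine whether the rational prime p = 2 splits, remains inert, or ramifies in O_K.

ramified — (2) = 𝔭²

379 mod 4 = 3, hence disc K = 4·379 = 1516 and O_K = ℤ[√379].
disc(K) = 1516 = 2·758, so p = 2 is ramified.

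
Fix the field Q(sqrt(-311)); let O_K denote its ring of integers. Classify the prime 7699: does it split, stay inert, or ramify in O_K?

-311 mod 4 = 1, hence disc K = -311 and O_K = ℤ[(1+√-311)/2].
Since gcd(7699, -311) = 1 the prime 7699 does not ramify.
(-311/7699) = 7388^3849 mod 7699 = 1, giving Legendre symbol 1.
(-311/7699) = 1, so 7699 splits.

split — (7699) = 𝔭₁𝔭₂ with 𝔭₁ ≠ 𝔭₂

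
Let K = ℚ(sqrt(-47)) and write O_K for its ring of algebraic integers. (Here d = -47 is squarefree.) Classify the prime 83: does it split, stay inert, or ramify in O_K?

d = -47 ≡ 1 (mod 4), so O_K = ℤ[(1+√-47)/2] and disc(K) = d = -47.
disc(K) = -47 is not divisible by 83; 83 is unramified.
Compute (-47/83) via Euler: 36^((83-1)/2) mod 83 = 1, so (-47/83) = 1.
d is a quadratic residue mod p, hence 83 splits in O_K.

83 splits in O_K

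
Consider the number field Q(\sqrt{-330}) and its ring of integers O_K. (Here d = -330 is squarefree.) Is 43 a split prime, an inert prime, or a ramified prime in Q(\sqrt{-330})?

p splits

d = -330 ≡ 2 (mod 4), so O_K = ℤ[√-330] and disc(K) = 4d = -1320.
43 ∤ -1320, so 43 is unramified.
Euler's criterion: (-330)^21 mod 43 = 1. Thus (-330|43) = 1.
d is a quadratic residue mod p, hence 43 splits in O_K.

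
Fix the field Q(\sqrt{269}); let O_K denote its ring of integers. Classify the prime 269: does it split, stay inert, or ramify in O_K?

ramifies in O_K

269 mod 4 = 1, hence disc K = 269 and O_K = ℤ[(1+√269)/2].
disc(K) = 269 = 269·1, so p = 269 is ramified.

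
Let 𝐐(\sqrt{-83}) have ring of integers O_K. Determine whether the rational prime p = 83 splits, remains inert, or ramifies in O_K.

ramified

Since -83 ≡ 1 mod 4, the ring of integers is ℤ[(1+√-83)/2] with discriminant -83.
83 divides disc(K) = -83, so 83 ramifies.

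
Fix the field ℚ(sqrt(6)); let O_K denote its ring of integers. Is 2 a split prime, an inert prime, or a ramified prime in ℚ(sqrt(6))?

2 is ramified

Since 6 ≢ 1 mod 4, the ring of integers is ℤ[√6] with discriminant 4·6 = 24.
Ramification test: 2 | 24. The prime 2 ramifies in K.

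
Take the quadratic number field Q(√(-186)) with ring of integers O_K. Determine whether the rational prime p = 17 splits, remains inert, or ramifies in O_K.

splits completely

-186 mod 4 = 2, hence disc K = 4·(-186) = -744 and O_K = ℤ[√-186].
disc(K) = -744 is not divisible by 17; 17 is unramified.
(-186/17) = 1^8 mod 17 = 1, giving Legendre symbol 1.
Legendre symbol 1 ⇒ 17 is split.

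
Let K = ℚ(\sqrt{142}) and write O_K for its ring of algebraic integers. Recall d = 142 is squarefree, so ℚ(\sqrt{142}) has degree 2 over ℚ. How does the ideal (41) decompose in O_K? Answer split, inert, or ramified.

p is inert

Since 142 ≢ 1 mod 4, the ring of integers is ℤ[√142] with discriminant 4·142 = 568.
Since gcd(41, 568) = 1 the prime 41 does not ramify.
Compute (142/41) via Euler: 19^((41-1)/2) mod 41 = 40, so (142/41) = -1.
Legendre symbol -1 ⇒ 41 is inert.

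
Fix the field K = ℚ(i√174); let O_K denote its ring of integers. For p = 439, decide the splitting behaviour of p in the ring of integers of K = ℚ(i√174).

splits completely

-174 mod 4 = 2, hence disc K = 4·(-174) = -696 and O_K = ℤ[√-174].
Since gcd(439, -696) = 1 the prime 439 does not ramify.
Euler's criterion: (-174)^219 mod 439 = 1. Thus (-174|439) = 1.
Legendre symbol 1 ⇒ 439 is split.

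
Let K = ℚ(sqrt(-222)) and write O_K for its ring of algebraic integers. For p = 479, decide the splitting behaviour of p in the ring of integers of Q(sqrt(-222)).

split

d = -222 ≡ 2 (mod 4), so O_K = ℤ[√-222] and disc(K) = 4d = -888.
disc(K) = -888 is not divisible by 479; 479 is unramified.
Compute (-222/479) via Euler: 257^((479-1)/2) mod 479 = 1, so (-222/479) = 1.
d is a quadratic residue mod p, hence 479 splits in O_K.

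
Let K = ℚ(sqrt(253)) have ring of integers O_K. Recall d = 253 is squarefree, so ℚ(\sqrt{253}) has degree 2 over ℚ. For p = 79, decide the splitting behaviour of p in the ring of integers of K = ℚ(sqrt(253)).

d = 253 ≡ 1 (mod 4), so O_K = ℤ[(1+√253)/2] and disc(K) = d = 253.
disc(K) = 253 is not divisible by 79; 79 is unramified.
Legendre symbol by Euler's criterion: (253/79) ≡ 253^39 ≡ 1 (mod 79), i.e. (253/79) = 1.
(253/79) = 1, so 79 splits.

p splits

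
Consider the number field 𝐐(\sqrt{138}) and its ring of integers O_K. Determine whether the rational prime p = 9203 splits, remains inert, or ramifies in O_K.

9203 splits in O_K

Since 138 ≢ 1 mod 4, the ring of integers is ℤ[√138] with discriminant 4·138 = 552.
disc(K) = 552 is not divisible by 9203; 9203 is unramified.
(138/9203) = 138^4601 mod 9203 = 1, giving Legendre symbol 1.
Legendre symbol 1 ⇒ 9203 is split.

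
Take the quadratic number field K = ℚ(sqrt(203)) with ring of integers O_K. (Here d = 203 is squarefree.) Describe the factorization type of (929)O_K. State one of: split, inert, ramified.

inert

Since 203 ≢ 1 mod 4, the ring of integers is ℤ[√203] with discriminant 4·203 = 812.
disc(K) = 812 is not divisible by 929; 929 is unramified.
Euler's criterion: 203^464 mod 929 = 928. Thus (203|929) = -1.
d is a non-residue mod p, hence 929 remains inert in O_K.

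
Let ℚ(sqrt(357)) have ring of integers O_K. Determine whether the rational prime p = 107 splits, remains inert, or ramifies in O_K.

p splits

Since 357 ≡ 1 mod 4, the ring of integers is ℤ[(1+√357)/2] with discriminant 357.
107 ∤ 357, so 107 is unramified.
Legendre symbol by Euler's criterion: (357/107) ≡ 357^53 ≡ 1 (mod 107), i.e. (357/107) = 1.
Legendre symbol 1 ⇒ 107 is split.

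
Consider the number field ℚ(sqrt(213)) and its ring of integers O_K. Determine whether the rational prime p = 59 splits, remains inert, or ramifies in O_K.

d = 213 ≡ 1 (mod 4), so O_K = ℤ[(1+√213)/2] and disc(K) = d = 213.
59 ∤ 213, so 59 is unramified.
Euler's criterion: 213^29 mod 59 = 1. Thus (213|59) = 1.
d is a quadratic residue mod p, hence 59 splits in O_K.

split — (59) = 𝔭₁𝔭₂ with 𝔭₁ ≠ 𝔭₂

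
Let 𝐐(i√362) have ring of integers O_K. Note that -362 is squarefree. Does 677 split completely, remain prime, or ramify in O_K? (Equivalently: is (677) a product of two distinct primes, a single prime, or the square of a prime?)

-362 mod 4 = 2, hence disc K = 4·(-362) = -1448 and O_K = ℤ[√-362].
Since gcd(677, -1448) = 1 the prime 677 does not ramify.
(-362/677) = 315^338 mod 677 = 1, giving Legendre symbol 1.
Legendre symbol 1 ⇒ 677 is split.

p splits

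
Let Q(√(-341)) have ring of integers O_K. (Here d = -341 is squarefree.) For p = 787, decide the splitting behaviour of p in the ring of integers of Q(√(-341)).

d = -341 ≡ 3 (mod 4), so O_K = ℤ[√-341] and disc(K) = 4d = -1364.
787 ∤ -1364, so 787 is unramified.
Legendre symbol by Euler's criterion: (-341/787) ≡ (-341)^393 ≡ 786 (mod 787), i.e. (-341/787) = -1.
d is a non-residue mod p, hence 787 remains inert in O_K.

inert — (787) stays prime in O_K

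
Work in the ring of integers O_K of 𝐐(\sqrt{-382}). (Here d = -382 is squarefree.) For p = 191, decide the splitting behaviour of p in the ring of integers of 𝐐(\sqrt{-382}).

-382 mod 4 = 2, hence disc K = 4·(-382) = -1528 and O_K = ℤ[√-382].
Ramification test: 191 | -1528. The prime 191 ramifies in K.

ramified — (191) = 𝔭²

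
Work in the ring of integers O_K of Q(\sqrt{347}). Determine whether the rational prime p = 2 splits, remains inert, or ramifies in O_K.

ramifies in O_K

d = 347 ≡ 3 (mod 4), so O_K = ℤ[√347] and disc(K) = 4d = 1388.
Ramification test: 2 | 1388. The prime 2 ramifies in K.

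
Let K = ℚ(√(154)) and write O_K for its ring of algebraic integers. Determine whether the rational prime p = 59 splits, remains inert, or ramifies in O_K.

59 splits in O_K

Since 154 ≢ 1 mod 4, the ring of integers is ℤ[√154] with discriminant 4·154 = 616.
59 ∤ 616, so 59 is unramified.
Legendre symbol by Euler's criterion: (154/59) ≡ 154^29 ≡ 1 (mod 59), i.e. (154/59) = 1.
(154/59) = 1, so 59 splits.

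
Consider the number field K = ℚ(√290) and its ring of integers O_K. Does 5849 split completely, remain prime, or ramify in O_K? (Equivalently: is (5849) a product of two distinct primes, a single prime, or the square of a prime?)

290 mod 4 = 2, hence disc K = 4·290 = 1160 and O_K = ℤ[√290].
Since gcd(5849, 1160) = 1 the prime 5849 does not ramify.
Legendre symbol by Euler's criterion: (290/5849) ≡ 290^2924 ≡ 1 (mod 5849), i.e. (290/5849) = 1.
Legendre symbol 1 ⇒ 5849 is split.

split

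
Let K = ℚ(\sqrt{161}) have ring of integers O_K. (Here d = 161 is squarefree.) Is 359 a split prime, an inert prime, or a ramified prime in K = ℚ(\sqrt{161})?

161 mod 4 = 1, hence disc K = 161 and O_K = ℤ[(1+√161)/2].
Since gcd(359, 161) = 1 the prime 359 does not ramify.
Euler's criterion: 161^179 mod 359 = 358. Thus (161|359) = -1.
Legendre symbol -1 ⇒ 359 is inert.

remains prime (inert)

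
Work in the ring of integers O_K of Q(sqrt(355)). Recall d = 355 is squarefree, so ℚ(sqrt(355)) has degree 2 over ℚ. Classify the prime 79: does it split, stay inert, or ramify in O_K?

79 remains inert

355 mod 4 = 3, hence disc K = 4·355 = 1420 and O_K = ℤ[√355].
disc(K) = 1420 is not divisible by 79; 79 is unramified.
(355/79) = 39^39 mod 79 = 78, giving Legendre symbol -1.
(355/79) = -1, so 79 is inert.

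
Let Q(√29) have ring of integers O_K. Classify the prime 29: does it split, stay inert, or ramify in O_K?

ramified — (29) = 𝔭²

29 mod 4 = 1, hence disc K = 29 and O_K = ℤ[(1+√29)/2].
29 divides disc(K) = 29, so 29 ramifies.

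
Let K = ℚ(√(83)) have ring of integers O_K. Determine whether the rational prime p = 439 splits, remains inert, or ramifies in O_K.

p splits

Since 83 ≢ 1 mod 4, the ring of integers is ℤ[√83] with discriminant 4·83 = 332.
Since gcd(439, 332) = 1 the prime 439 does not ramify.
Euler's criterion: 83^219 mod 439 = 1. Thus (83|439) = 1.
Legendre symbol 1 ⇒ 439 is split.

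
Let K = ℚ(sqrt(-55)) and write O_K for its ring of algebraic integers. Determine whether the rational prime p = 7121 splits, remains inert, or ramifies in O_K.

split

-55 mod 4 = 1, hence disc K = -55 and O_K = ℤ[(1+√-55)/2].
7121 ∤ -55, so 7121 is unramified.
(-55/7121) = 7066^3560 mod 7121 = 1, giving Legendre symbol 1.
d is a quadratic residue mod p, hence 7121 splits in O_K.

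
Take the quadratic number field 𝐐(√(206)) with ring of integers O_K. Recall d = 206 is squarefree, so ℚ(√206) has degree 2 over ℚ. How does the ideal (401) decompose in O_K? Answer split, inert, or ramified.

d = 206 ≡ 2 (mod 4), so O_K = ℤ[√206] and disc(K) = 4d = 824.
disc(K) = 824 is not divisible by 401; 401 is unramified.
Euler's criterion: 206^200 mod 401 = 1. Thus (206|401) = 1.
(206/401) = 1, so 401 splits.

splits completely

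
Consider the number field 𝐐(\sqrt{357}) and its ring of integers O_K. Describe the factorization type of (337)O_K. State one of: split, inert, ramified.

p is inert

d = 357 ≡ 1 (mod 4), so O_K = ℤ[(1+√357)/2] and disc(K) = d = 357.
disc(K) = 357 is not divisible by 337; 337 is unramified.
Compute (357/337) via Euler: 20^((337-1)/2) mod 337 = 336, so (357/337) = -1.
Legendre symbol -1 ⇒ 337 is inert.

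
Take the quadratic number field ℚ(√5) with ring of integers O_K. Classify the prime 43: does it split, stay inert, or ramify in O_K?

inert — (43) stays prime in O_K

5 mod 4 = 1, hence disc K = 5 and O_K = ℤ[(1+√5)/2].
43 ∤ 5, so 43 is unramified.
(5/43) = 5^21 mod 43 = 42, giving Legendre symbol -1.
(5/43) = -1, so 43 is inert.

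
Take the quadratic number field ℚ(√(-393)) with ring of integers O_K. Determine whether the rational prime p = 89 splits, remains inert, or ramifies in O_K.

-393 mod 4 = 3, hence disc K = 4·(-393) = -1572 and O_K = ℤ[√-393].
Since gcd(89, -1572) = 1 the prime 89 does not ramify.
(-393/89) = 52^44 mod 89 = 88, giving Legendre symbol -1.
Legendre symbol -1 ⇒ 89 is inert.

p is inert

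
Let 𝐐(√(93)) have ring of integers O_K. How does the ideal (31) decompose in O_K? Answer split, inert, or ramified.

Since 93 ≡ 1 mod 4, the ring of integers is ℤ[(1+√93)/2] with discriminant 93.
disc(K) = 93 = 31·3, so p = 31 is ramified.

ramifies in O_K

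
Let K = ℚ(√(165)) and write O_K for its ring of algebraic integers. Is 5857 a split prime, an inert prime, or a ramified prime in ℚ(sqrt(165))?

165 mod 4 = 1, hence disc K = 165 and O_K = ℤ[(1+√165)/2].
disc(K) = 165 is not divisible by 5857; 5857 is unramified.
Legendre symbol by Euler's criterion: (165/5857) ≡ 165^2928 ≡ 5856 (mod 5857), i.e. (165/5857) = -1.
d is a non-residue mod p, hence 5857 remains inert in O_K.

inert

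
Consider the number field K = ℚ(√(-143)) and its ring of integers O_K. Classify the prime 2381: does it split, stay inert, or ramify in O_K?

remains prime (inert)

-143 mod 4 = 1, hence disc K = -143 and O_K = ℤ[(1+√-143)/2].
2381 ∤ -143, so 2381 is unramified.
Euler's criterion: (-143)^1190 mod 2381 = 2380. Thus (-143|2381) = -1.
d is a non-residue mod p, hence 2381 remains inert in O_K.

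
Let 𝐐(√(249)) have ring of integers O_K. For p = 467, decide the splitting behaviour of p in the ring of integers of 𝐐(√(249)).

249 mod 4 = 1, hence disc K = 249 and O_K = ℤ[(1+√249)/2].
467 ∤ 249, so 467 is unramified.
(249/467) = 249^233 mod 467 = 1, giving Legendre symbol 1.
(249/467) = 1, so 467 splits.

p splits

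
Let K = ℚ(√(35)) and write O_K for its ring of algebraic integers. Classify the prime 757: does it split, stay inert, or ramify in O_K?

757 remains inert

d = 35 ≡ 3 (mod 4), so O_K = ℤ[√35] and disc(K) = 4d = 140.
Since gcd(757, 140) = 1 the prime 757 does not ramify.
(35/757) = 35^378 mod 757 = 756, giving Legendre symbol -1.
d is a non-residue mod p, hence 757 remains inert in O_K.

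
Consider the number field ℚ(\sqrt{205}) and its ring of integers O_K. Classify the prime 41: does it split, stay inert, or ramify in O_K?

d = 205 ≡ 1 (mod 4), so O_K = ℤ[(1+√205)/2] and disc(K) = d = 205.
41 divides disc(K) = 205, so 41 ramifies.

p ramifies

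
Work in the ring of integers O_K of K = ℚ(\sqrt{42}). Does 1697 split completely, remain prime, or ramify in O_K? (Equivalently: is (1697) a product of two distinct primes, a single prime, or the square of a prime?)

42 mod 4 = 2, hence disc K = 4·42 = 168 and O_K = ℤ[√42].
Since gcd(1697, 168) = 1 the prime 1697 does not ramify.
(42/1697) = 42^848 mod 1697 = 1, giving Legendre symbol 1.
(42/1697) = 1, so 1697 splits.

1697 splits in O_K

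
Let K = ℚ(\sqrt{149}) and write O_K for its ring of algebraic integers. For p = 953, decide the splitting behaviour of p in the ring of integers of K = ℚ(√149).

149 mod 4 = 1, hence disc K = 149 and O_K = ℤ[(1+√149)/2].
Since gcd(953, 149) = 1 the prime 953 does not ramify.
(149/953) = 149^476 mod 953 = 952, giving Legendre symbol -1.
Legendre symbol -1 ⇒ 953 is inert.

p is inert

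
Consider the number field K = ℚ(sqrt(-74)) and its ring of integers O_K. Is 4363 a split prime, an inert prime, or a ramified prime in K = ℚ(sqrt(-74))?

p splits

Since -74 ≢ 1 mod 4, the ring of integers is ℤ[√-74] with discriminant 4·(-74) = -296.
disc(K) = -296 is not divisible by 4363; 4363 is unramified.
Legendre symbol by Euler's criterion: (-74/4363) ≡ (-74)^2181 ≡ 1 (mod 4363), i.e. (-74/4363) = 1.
(-74/4363) = 1, so 4363 splits.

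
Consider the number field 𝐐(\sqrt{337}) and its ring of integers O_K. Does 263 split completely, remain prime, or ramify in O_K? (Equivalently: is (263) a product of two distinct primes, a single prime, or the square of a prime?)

263 splits in O_K

337 mod 4 = 1, hence disc K = 337 and O_K = ℤ[(1+√337)/2].
disc(K) = 337 is not divisible by 263; 263 is unramified.
Compute (337/263) via Euler: 74^((263-1)/2) mod 263 = 1, so (337/263) = 1.
(337/263) = 1, so 263 splits.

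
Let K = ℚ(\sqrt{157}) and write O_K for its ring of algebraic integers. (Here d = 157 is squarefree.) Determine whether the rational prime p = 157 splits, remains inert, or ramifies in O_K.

ramifies in O_K

157 mod 4 = 1, hence disc K = 157 and O_K = ℤ[(1+√157)/2].
157 divides disc(K) = 157, so 157 ramifies.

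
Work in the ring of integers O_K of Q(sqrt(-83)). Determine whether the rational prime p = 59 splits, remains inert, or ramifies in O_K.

-83 mod 4 = 1, hence disc K = -83 and O_K = ℤ[(1+√-83)/2].
59 ∤ -83, so 59 is unramified.
Compute (-83/59) via Euler: 35^((59-1)/2) mod 59 = 1, so (-83/59) = 1.
(-83/59) = 1, so 59 splits.

splits completely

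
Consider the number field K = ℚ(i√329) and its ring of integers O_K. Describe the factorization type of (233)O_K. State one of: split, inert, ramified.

remains prime (inert)

-329 mod 4 = 3, hence disc K = 4·(-329) = -1316 and O_K = ℤ[√-329].
Since gcd(233, -1316) = 1 the prime 233 does not ramify.
Euler's criterion: (-329)^116 mod 233 = 232. Thus (-329|233) = -1.
d is a non-residue mod p, hence 233 remains inert in O_K.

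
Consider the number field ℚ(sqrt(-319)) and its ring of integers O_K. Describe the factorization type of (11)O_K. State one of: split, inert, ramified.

d = -319 ≡ 1 (mod 4), so O_K = ℤ[(1+√-319)/2] and disc(K) = d = -319.
Ramification test: 11 | -319. The prime 11 ramifies in K.

ramified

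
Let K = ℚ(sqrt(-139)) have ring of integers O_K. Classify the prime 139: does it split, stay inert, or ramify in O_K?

-139 mod 4 = 1, hence disc K = -139 and O_K = ℤ[(1+√-139)/2].
disc(K) = -139 = 139·(-1), so p = 139 is ramified.

ramified — (139) = 𝔭²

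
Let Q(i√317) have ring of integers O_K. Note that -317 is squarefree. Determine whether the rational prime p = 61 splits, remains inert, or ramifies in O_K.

-317 mod 4 = 3, hence disc K = 4·(-317) = -1268 and O_K = ℤ[√-317].
Since gcd(61, -1268) = 1 the prime 61 does not ramify.
Euler's criterion: (-317)^30 mod 61 = 1. Thus (-317|61) = 1.
(-317/61) = 1, so 61 splits.

p splits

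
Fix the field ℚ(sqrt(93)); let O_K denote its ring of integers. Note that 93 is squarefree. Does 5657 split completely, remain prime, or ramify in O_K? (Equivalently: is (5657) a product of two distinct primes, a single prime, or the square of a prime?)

93 mod 4 = 1, hence disc K = 93 and O_K = ℤ[(1+√93)/2].
Since gcd(5657, 93) = 1 the prime 5657 does not ramify.
Legendre symbol by Euler's criterion: (93/5657) ≡ 93^2828 ≡ 1 (mod 5657), i.e. (93/5657) = 1.
(93/5657) = 1, so 5657 splits.

split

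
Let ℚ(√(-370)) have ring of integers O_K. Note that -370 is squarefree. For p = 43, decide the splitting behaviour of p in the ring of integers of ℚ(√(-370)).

split

Since -370 ≢ 1 mod 4, the ring of integers is ℤ[√-370] with discriminant 4·(-370) = -1480.
Since gcd(43, -1480) = 1 the prime 43 does not ramify.
(-370/43) = 17^21 mod 43 = 1, giving Legendre symbol 1.
d is a quadratic residue mod p, hence 43 splits in O_K.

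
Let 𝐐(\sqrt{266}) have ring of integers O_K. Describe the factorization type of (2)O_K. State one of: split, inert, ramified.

ramifies in O_K

Since 266 ≢ 1 mod 4, the ring of integers is ℤ[√266] with discriminant 4·266 = 1064.
2 divides disc(K) = 1064, so 2 ramifies.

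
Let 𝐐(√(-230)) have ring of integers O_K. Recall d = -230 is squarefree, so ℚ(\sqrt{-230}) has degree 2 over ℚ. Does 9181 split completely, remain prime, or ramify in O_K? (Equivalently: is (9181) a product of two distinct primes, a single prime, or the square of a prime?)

p is inert

Since -230 ≢ 1 mod 4, the ring of integers is ℤ[√-230] with discriminant 4·(-230) = -920.
disc(K) = -920 is not divisible by 9181; 9181 is unramified.
(-230/9181) = 8951^4590 mod 9181 = 9180, giving Legendre symbol -1.
d is a non-residue mod p, hence 9181 remains inert in O_K.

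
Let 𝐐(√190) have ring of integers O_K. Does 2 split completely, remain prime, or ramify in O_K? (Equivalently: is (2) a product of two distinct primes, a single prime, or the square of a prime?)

p ramifies

Since 190 ≢ 1 mod 4, the ring of integers is ℤ[√190] with discriminant 4·190 = 760.
Ramification test: 2 | 760. The prime 2 ramifies in K.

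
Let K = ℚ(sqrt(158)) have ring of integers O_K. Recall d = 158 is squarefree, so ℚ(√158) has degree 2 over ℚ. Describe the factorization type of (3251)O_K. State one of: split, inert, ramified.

Since 158 ≢ 1 mod 4, the ring of integers is ℤ[√158] with discriminant 4·158 = 632.
3251 ∤ 632, so 3251 is unramified.
(158/3251) = 158^1625 mod 3251 = 3250, giving Legendre symbol -1.
Legendre symbol -1 ⇒ 3251 is inert.

p is inert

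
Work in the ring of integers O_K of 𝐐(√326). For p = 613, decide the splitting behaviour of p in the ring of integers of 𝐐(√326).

d = 326 ≡ 2 (mod 4), so O_K = ℤ[√326] and disc(K) = 4d = 1304.
disc(K) = 1304 is not divisible by 613; 613 is unramified.
(326/613) = 326^306 mod 613 = 1, giving Legendre symbol 1.
Legendre symbol 1 ⇒ 613 is split.

613 splits in O_K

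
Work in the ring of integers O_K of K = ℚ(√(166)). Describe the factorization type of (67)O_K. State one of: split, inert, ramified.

67 remains inert

Since 166 ≢ 1 mod 4, the ring of integers is ℤ[√166] with discriminant 4·166 = 664.
Since gcd(67, 664) = 1 the prime 67 does not ramify.
(166/67) = 32^33 mod 67 = 66, giving Legendre symbol -1.
d is a non-residue mod p, hence 67 remains inert in O_K.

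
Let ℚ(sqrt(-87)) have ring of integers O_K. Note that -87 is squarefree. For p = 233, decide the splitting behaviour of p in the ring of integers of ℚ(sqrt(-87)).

Since -87 ≡ 1 mod 4, the ring of integers is ℤ[(1+√-87)/2] with discriminant -87.
Since gcd(233, -87) = 1 the prime 233 does not ramify.
Legendre symbol by Euler's criterion: (-87/233) ≡ (-87)^116 ≡ 232 (mod 233), i.e. (-87/233) = -1.
d is a non-residue mod p, hence 233 remains inert in O_K.

inert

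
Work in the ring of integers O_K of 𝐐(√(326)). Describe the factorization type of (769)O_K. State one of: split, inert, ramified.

inert

326 mod 4 = 2, hence disc K = 4·326 = 1304 and O_K = ℤ[√326].
769 ∤ 1304, so 769 is unramified.
Euler's criterion: 326^384 mod 769 = 768. Thus (326|769) = -1.
d is a non-residue mod p, hence 769 remains inert in O_K.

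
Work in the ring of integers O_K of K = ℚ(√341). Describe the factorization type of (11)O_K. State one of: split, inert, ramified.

ramified

Since 341 ≡ 1 mod 4, the ring of integers is ℤ[(1+√341)/2] with discriminant 341.
Ramification test: 11 | 341. The prime 11 ramifies in K.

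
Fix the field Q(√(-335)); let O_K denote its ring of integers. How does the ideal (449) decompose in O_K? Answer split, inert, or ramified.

split — (449) = 𝔭₁𝔭₂ with 𝔭₁ ≠ 𝔭₂

d = -335 ≡ 1 (mod 4), so O_K = ℤ[(1+√-335)/2] and disc(K) = d = -335.
disc(K) = -335 is not divisible by 449; 449 is unramified.
(-335/449) = 114^224 mod 449 = 1, giving Legendre symbol 1.
(-335/449) = 1, so 449 splits.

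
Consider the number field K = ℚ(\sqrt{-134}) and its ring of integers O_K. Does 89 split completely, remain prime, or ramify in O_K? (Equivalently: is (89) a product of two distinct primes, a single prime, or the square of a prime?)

89 splits in O_K

-134 mod 4 = 2, hence disc K = 4·(-134) = -536 and O_K = ℤ[√-134].
89 ∤ -536, so 89 is unramified.
(-134/89) = 44^44 mod 89 = 1, giving Legendre symbol 1.
d is a quadratic residue mod p, hence 89 splits in O_K.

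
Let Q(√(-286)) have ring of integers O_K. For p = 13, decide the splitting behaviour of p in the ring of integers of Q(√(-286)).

-286 mod 4 = 2, hence disc K = 4·(-286) = -1144 and O_K = ℤ[√-286].
13 divides disc(K) = -1144, so 13 ramifies.

ramifies in O_K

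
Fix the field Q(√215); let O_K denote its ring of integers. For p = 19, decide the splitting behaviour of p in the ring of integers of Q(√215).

split — (19) = 𝔭₁𝔭₂ with 𝔭₁ ≠ 𝔭₂

215 mod 4 = 3, hence disc K = 4·215 = 860 and O_K = ℤ[√215].
disc(K) = 860 is not divisible by 19; 19 is unramified.
(215/19) = 6^9 mod 19 = 1, giving Legendre symbol 1.
d is a quadratic residue mod p, hence 19 splits in O_K.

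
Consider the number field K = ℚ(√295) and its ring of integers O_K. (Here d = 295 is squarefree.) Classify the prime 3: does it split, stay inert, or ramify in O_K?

split

Since 295 ≢ 1 mod 4, the ring of integers is ℤ[√295] with discriminant 4·295 = 1180.
disc(K) = 1180 is not divisible by 3; 3 is unramified.
Compute (295/3) via Euler: 1^((3-1)/2) mod 3 = 1, so (295/3) = 1.
(295/3) = 1, so 3 splits.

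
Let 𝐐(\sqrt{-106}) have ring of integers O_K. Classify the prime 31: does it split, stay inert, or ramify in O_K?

splits completely

Since -106 ≢ 1 mod 4, the ring of integers is ℤ[√-106] with discriminant 4·(-106) = -424.
31 ∤ -424, so 31 is unramified.
(-106/31) = 18^15 mod 31 = 1, giving Legendre symbol 1.
Legendre symbol 1 ⇒ 31 is split.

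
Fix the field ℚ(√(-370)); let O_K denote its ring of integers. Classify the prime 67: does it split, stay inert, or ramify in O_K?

p is inert

d = -370 ≡ 2 (mod 4), so O_K = ℤ[√-370] and disc(K) = 4d = -1480.
Since gcd(67, -1480) = 1 the prime 67 does not ramify.
Euler's criterion: (-370)^33 mod 67 = 66. Thus (-370|67) = -1.
(-370/67) = -1, so 67 is inert.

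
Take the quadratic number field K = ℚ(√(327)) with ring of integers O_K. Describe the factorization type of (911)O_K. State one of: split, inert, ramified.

remains prime (inert)

d = 327 ≡ 3 (mod 4), so O_K = ℤ[√327] and disc(K) = 4d = 1308.
disc(K) = 1308 is not divisible by 911; 911 is unramified.
Euler's criterion: 327^455 mod 911 = 910. Thus (327|911) = -1.
d is a non-residue mod p, hence 911 remains inert in O_K.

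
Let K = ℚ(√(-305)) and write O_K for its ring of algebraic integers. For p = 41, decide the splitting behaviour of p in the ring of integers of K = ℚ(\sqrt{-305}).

d = -305 ≡ 3 (mod 4), so O_K = ℤ[√-305] and disc(K) = 4d = -1220.
41 ∤ -1220, so 41 is unramified.
Legendre symbol by Euler's criterion: (-305/41) ≡ (-305)^20 ≡ 1 (mod 41), i.e. (-305/41) = 1.
Legendre symbol 1 ⇒ 41 is split.

41 splits in O_K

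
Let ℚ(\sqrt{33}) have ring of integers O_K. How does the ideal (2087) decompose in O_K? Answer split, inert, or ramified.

33 mod 4 = 1, hence disc K = 33 and O_K = ℤ[(1+√33)/2].
disc(K) = 33 is not divisible by 2087; 2087 is unramified.
Legendre symbol by Euler's criterion: (33/2087) ≡ 33^1043 ≡ 1 (mod 2087), i.e. (33/2087) = 1.
Legendre symbol 1 ⇒ 2087 is split.

2087 splits in O_K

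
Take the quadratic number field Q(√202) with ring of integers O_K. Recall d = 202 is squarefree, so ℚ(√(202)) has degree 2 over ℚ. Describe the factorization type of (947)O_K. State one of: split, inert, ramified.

Since 202 ≢ 1 mod 4, the ring of integers is ℤ[√202] with discriminant 4·202 = 808.
947 ∤ 808, so 947 is unramified.
Compute (202/947) via Euler: 202^((947-1)/2) mod 947 = 1, so (202/947) = 1.
(202/947) = 1, so 947 splits.

splits completely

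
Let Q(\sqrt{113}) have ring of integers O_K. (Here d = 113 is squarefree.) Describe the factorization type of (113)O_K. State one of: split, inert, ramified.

d = 113 ≡ 1 (mod 4), so O_K = ℤ[(1+√113)/2] and disc(K) = d = 113.
Ramification test: 113 | 113. The prime 113 ramifies in K.

ramified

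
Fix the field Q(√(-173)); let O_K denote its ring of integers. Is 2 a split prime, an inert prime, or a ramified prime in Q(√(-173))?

-173 mod 4 = 3, hence disc K = 4·(-173) = -692 and O_K = ℤ[√-173].
2 divides disc(K) = -692, so 2 ramifies.

2 is ramified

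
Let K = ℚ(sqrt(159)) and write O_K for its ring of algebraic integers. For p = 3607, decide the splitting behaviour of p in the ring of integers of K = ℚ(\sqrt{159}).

splits completely

Since 159 ≢ 1 mod 4, the ring of integers is ℤ[√159] with discriminant 4·159 = 636.
disc(K) = 636 is not divisible by 3607; 3607 is unramified.
(159/3607) = 159^1803 mod 3607 = 1, giving Legendre symbol 1.
(159/3607) = 1, so 3607 splits.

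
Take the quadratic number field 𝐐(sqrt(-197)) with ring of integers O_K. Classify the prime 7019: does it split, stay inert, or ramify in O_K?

7019 splits in O_K

Since -197 ≢ 1 mod 4, the ring of integers is ℤ[√-197] with discriminant 4·(-197) = -788.
7019 ∤ -788, so 7019 is unramified.
(-197/7019) = 6822^3509 mod 7019 = 1, giving Legendre symbol 1.
(-197/7019) = 1, so 7019 splits.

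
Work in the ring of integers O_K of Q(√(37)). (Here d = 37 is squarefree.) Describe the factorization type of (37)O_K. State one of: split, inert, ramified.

37 is ramified

Since 37 ≡ 1 mod 4, the ring of integers is ℤ[(1+√37)/2] with discriminant 37.
Ramification test: 37 | 37. The prime 37 ramifies in K.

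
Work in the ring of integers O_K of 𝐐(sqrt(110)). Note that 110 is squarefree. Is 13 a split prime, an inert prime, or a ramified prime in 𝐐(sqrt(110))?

13 remains inert

d = 110 ≡ 2 (mod 4), so O_K = ℤ[√110] and disc(K) = 4d = 440.
Since gcd(13, 440) = 1 the prime 13 does not ramify.
Euler's criterion: 110^6 mod 13 = 12. Thus (110|13) = -1.
(110/13) = -1, so 13 is inert.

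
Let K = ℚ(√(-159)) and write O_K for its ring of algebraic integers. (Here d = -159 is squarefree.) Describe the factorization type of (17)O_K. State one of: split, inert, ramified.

inert — (17) stays prime in O_K

Since -159 ≡ 1 mod 4, the ring of integers is ℤ[(1+√-159)/2] with discriminant -159.
Since gcd(17, -159) = 1 the prime 17 does not ramify.
Legendre symbol by Euler's criterion: (-159/17) ≡ (-159)^8 ≡ 16 (mod 17), i.e. (-159/17) = -1.
d is a non-residue mod p, hence 17 remains inert in O_K.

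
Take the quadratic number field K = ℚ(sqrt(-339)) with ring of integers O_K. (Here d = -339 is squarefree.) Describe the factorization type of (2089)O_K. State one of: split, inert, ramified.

remains prime (inert)

d = -339 ≡ 1 (mod 4), so O_K = ℤ[(1+√-339)/2] and disc(K) = d = -339.
disc(K) = -339 is not divisible by 2089; 2089 is unramified.
(-339/2089) = 1750^1044 mod 2089 = 2088, giving Legendre symbol -1.
d is a non-residue mod p, hence 2089 remains inert in O_K.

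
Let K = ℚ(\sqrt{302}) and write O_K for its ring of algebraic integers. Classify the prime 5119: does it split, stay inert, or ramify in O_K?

d = 302 ≡ 2 (mod 4), so O_K = ℤ[√302] and disc(K) = 4d = 1208.
Since gcd(5119, 1208) = 1 the prime 5119 does not ramify.
Legendre symbol by Euler's criterion: (302/5119) ≡ 302^2559 ≡ 5118 (mod 5119), i.e. (302/5119) = -1.
(302/5119) = -1, so 5119 is inert.

inert — (5119) stays prime in O_K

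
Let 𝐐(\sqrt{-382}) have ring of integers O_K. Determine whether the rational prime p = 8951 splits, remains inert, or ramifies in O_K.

d = -382 ≡ 2 (mod 4), so O_K = ℤ[√-382] and disc(K) = 4d = -1528.
8951 ∤ -1528, so 8951 is unramified.
Legendre symbol by Euler's criterion: (-382/8951) ≡ (-382)^4475 ≡ 8950 (mod 8951), i.e. (-382/8951) = -1.
Legendre symbol -1 ⇒ 8951 is inert.

remains prime (inert)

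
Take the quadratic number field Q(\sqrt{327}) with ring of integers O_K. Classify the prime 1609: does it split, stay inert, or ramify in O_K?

Since 327 ≢ 1 mod 4, the ring of integers is ℤ[√327] with discriminant 4·327 = 1308.
disc(K) = 1308 is not divisible by 1609; 1609 is unramified.
Compute (327/1609) via Euler: 327^((1609-1)/2) mod 1609 = 1, so (327/1609) = 1.
d is a quadratic residue mod p, hence 1609 splits in O_K.

splits completely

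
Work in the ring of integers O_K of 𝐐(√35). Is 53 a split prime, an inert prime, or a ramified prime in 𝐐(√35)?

p is inert

d = 35 ≡ 3 (mod 4), so O_K = ℤ[√35] and disc(K) = 4d = 140.
disc(K) = 140 is not divisible by 53; 53 is unramified.
Euler's criterion: 35^26 mod 53 = 52. Thus (35|53) = -1.
(35/53) = -1, so 53 is inert.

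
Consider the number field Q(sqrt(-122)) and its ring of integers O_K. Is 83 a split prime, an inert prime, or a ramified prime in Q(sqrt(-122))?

split

Since -122 ≢ 1 mod 4, the ring of integers is ℤ[√-122] with discriminant 4·(-122) = -488.
83 ∤ -488, so 83 is unramified.
(-122/83) = 44^41 mod 83 = 1, giving Legendre symbol 1.
Legendre symbol 1 ⇒ 83 is split.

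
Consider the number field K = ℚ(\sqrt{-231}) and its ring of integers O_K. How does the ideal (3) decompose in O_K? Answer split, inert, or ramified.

3 is ramified

Since -231 ≡ 1 mod 4, the ring of integers is ℤ[(1+√-231)/2] with discriminant -231.
disc(K) = -231 = 3·(-77), so p = 3 is ramified.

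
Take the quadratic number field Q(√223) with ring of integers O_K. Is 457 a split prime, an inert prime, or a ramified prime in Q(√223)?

Since 223 ≢ 1 mod 4, the ring of integers is ℤ[√223] with discriminant 4·223 = 892.
disc(K) = 892 is not divisible by 457; 457 is unramified.
Legendre symbol by Euler's criterion: (223/457) ≡ 223^228 ≡ 456 (mod 457), i.e. (223/457) = -1.
(223/457) = -1, so 457 is inert.

inert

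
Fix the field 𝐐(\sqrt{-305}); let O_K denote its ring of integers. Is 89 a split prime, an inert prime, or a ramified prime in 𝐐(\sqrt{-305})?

d = -305 ≡ 3 (mod 4), so O_K = ℤ[√-305] and disc(K) = 4d = -1220.
Since gcd(89, -1220) = 1 the prime 89 does not ramify.
Euler's criterion: (-305)^44 mod 89 = 88. Thus (-305|89) = -1.
(-305/89) = -1, so 89 is inert.

inert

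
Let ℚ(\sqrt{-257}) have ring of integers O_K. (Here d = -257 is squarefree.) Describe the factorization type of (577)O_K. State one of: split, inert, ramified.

-257 mod 4 = 3, hence disc K = 4·(-257) = -1028 and O_K = ℤ[√-257].
Since gcd(577, -1028) = 1 the prime 577 does not ramify.
(-257/577) = 320^288 mod 577 = 576, giving Legendre symbol -1.
Legendre symbol -1 ⇒ 577 is inert.

inert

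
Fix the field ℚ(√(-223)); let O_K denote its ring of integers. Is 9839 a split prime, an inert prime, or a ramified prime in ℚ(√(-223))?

remains prime (inert)

d = -223 ≡ 1 (mod 4), so O_K = ℤ[(1+√-223)/2] and disc(K) = d = -223.
9839 ∤ -223, so 9839 is unramified.
(-223/9839) = 9616^4919 mod 9839 = 9838, giving Legendre symbol -1.
(-223/9839) = -1, so 9839 is inert.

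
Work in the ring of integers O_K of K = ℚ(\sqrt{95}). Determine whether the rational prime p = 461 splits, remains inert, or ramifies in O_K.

p splits

95 mod 4 = 3, hence disc K = 4·95 = 380 and O_K = ℤ[√95].
461 ∤ 380, so 461 is unramified.
Legendre symbol by Euler's criterion: (95/461) ≡ 95^230 ≡ 1 (mod 461), i.e. (95/461) = 1.
d is a quadratic residue mod p, hence 461 splits in O_K.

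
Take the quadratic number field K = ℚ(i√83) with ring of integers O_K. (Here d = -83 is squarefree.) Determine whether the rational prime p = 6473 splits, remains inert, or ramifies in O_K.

Since -83 ≡ 1 mod 4, the ring of integers is ℤ[(1+√-83)/2] with discriminant -83.
6473 ∤ -83, so 6473 is unramified.
Compute (-83/6473) via Euler: 6390^((6473-1)/2) mod 6473 = 6472, so (-83/6473) = -1.
d is a non-residue mod p, hence 6473 remains inert in O_K.

inert — (6473) stays prime in O_K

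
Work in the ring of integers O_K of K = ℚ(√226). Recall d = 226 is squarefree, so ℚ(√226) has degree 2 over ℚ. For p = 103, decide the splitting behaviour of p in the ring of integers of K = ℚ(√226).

103 remains inert

Since 226 ≢ 1 mod 4, the ring of integers is ℤ[√226] with discriminant 4·226 = 904.
103 ∤ 904, so 103 is unramified.
Legendre symbol by Euler's criterion: (226/103) ≡ 226^51 ≡ 102 (mod 103), i.e. (226/103) = -1.
Legendre symbol -1 ⇒ 103 is inert.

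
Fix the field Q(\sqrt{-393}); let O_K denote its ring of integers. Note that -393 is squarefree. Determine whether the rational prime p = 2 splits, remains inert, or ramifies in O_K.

-393 mod 4 = 3, hence disc K = 4·(-393) = -1572 and O_K = ℤ[√-393].
disc(K) = -1572 = 2·(-786), so p = 2 is ramified.

ramified — (2) = 𝔭²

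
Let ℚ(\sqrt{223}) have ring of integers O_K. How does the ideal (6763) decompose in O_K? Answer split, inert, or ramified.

d = 223 ≡ 3 (mod 4), so O_K = ℤ[√223] and disc(K) = 4d = 892.
6763 ∤ 892, so 6763 is unramified.
Compute (223/6763) via Euler: 223^((6763-1)/2) mod 6763 = 6762, so (223/6763) = -1.
(223/6763) = -1, so 6763 is inert.

inert — (6763) stays prime in O_K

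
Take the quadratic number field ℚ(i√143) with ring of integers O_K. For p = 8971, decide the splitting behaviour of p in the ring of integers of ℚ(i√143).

d = -143 ≡ 1 (mod 4), so O_K = ℤ[(1+√-143)/2] and disc(K) = d = -143.
Since gcd(8971, -143) = 1 the prime 8971 does not ramify.
Compute (-143/8971) via Euler: 8828^((8971-1)/2) mod 8971 = 8970, so (-143/8971) = -1.
d is a non-residue mod p, hence 8971 remains inert in O_K.

p is inert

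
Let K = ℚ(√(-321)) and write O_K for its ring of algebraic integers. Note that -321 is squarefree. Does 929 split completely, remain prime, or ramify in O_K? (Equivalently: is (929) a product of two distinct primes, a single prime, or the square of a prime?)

-321 mod 4 = 3, hence disc K = 4·(-321) = -1284 and O_K = ℤ[√-321].
929 ∤ -1284, so 929 is unramified.
(-321/929) = 608^464 mod 929 = 1, giving Legendre symbol 1.
(-321/929) = 1, so 929 splits.

splits completely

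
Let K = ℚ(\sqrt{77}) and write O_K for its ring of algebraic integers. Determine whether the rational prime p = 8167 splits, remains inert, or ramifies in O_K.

inert — (8167) stays prime in O_K

77 mod 4 = 1, hence disc K = 77 and O_K = ℤ[(1+√77)/2].
Since gcd(8167, 77) = 1 the prime 8167 does not ramify.
Legendre symbol by Euler's criterion: (77/8167) ≡ 77^4083 ≡ 8166 (mod 8167), i.e. (77/8167) = -1.
d is a non-residue mod p, hence 8167 remains inert in O_K.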